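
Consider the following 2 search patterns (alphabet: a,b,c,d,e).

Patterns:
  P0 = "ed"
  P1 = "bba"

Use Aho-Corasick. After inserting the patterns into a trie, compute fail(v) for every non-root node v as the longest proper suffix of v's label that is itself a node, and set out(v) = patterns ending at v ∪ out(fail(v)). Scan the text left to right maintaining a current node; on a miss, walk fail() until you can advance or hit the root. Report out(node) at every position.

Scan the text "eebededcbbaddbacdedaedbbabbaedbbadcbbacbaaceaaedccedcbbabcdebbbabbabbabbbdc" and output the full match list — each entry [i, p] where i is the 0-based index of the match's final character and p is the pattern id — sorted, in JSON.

Construct AC machine:
Trie (insert patterns):
  n0 'ε': b→3 e→1
  n1 'e': d→2
  n2 'ed': ·  [P0 ends]
  n3 'b': b→4
  n4 'bb': a→5
  n5 'bba': ·  [P1 ends]

BFS fail/out derivation:
  fail(1) 'e': from fail(0)=0 chase 'e': 0 ⇒ 0;  out=∅∪out(0)=∅
  fail(3) 'b': from fail(0)=0 chase 'b': 0 ⇒ 0;  out=∅∪out(0)=∅
  fail(2) 'ed': from fail(1)=0 chase 'd': 0 ⇒ 0;  out={0}∪out(0)={0}
  fail(4) 'bb': from fail(3)=0 chase 'b': 0 ⇒ 3;  out=∅∪out(3)=∅
  fail(5) 'bba': from fail(4)=3 chase 'a': 3→0 ⇒ 0;  out={1}∪out(0)={1}

Scan:
pos 0 'e': at 1
pos 1 'e': at 1 ·f
pos 2 'b': at 3 ·f
pos 3 'e': at 1 ·f
pos 4 'd': at 2  ** P0@[3:4]
pos 5 'e': at 1 ·f
pos 6 'd': at 2  ** P0@[5:6]
pos 7 'c': at 0 ·f
pos 8 'b': at 3
pos 9 'b': at 4
pos 10 'a': at 5  ** P1@[8:10]
pos 11 'd': at 0 ·f
pos 12 'd': at 0
pos 13 'b': at 3
pos 14 'a': at 0 ·f
pos 15 'c': at 0
pos 16 'd': at 0
pos 17 'e': at 1
pos 18 'd': at 2  ** P0@[17:18]
pos 19 'a': at 0 ·f
pos 20 'e': at 1
pos 21 'd': at 2  ** P0@[20:21]
pos 22 'b': at 3 ·f
pos 23 'b': at 4
pos 24 'a': at 5  ** P1@[22:24]
pos 25 'b': at 3 ·f
pos 26 'b': at 4
pos 27 'a': at 5  ** P1@[25:27]
pos 28 'e': at 1 ·f
pos 29 'd': at 2  ** P0@[28:29]
pos 30 'b': at 3 ·f
pos 31 'b': at 4
pos 32 'a': at 5  ** P1@[30:32]
pos 33 'd': at 0 ·f
pos 34 'c': at 0
pos 35 'b': at 3
pos 36 'b': at 4
pos 37 'a': at 5  ** P1@[35:37]
pos 38 'c': at 0 ·f
pos 39 'b': at 3
pos 40 'a': at 0 ·f
pos 41 'a': at 0
pos 42 'c': at 0
pos 43 'e': at 1
pos 44 'a': at 0 ·f
pos 45 'a': at 0
pos 46 'e': at 1
pos 47 'd': at 2  ** P0@[46:47]
pos 48 'c': at 0 ·f
pos 49 'c': at 0
pos 50 'e': at 1
pos 51 'd': at 2  ** P0@[50:51]
pos 52 'c': at 0 ·f
pos 53 'b': at 3
pos 54 'b': at 4
pos 55 'a': at 5  ** P1@[53:55]
pos 56 'b': at 3 ·f
pos 57 'c': at 0 ·f
pos 58 'd': at 0
pos 59 'e': at 1
pos 60 'b': at 3 ·f
pos 61 'b': at 4
pos 62 'b': at 4 ·f
pos 63 'a': at 5  ** P1@[61:63]
pos 64 'b': at 3 ·f
pos 65 'b': at 4
pos 66 'a': at 5  ** P1@[64:66]
pos 67 'b': at 3 ·f
pos 68 'b': at 4
pos 69 'a': at 5  ** P1@[67:69]
pos 70 'b': at 3 ·f
pos 71 'b': at 4
pos 72 'b': at 4 ·f
pos 73 'd': at 0 ·f
pos 74 'c': at 0

Result: [[4,0],[6,0],[10,1],[18,0],[21,0],[24,1],[27,1],[29,0],[32,1],[37,1],[47,0],[51,0],[55,1],[63,1],[66,1],[69,1]]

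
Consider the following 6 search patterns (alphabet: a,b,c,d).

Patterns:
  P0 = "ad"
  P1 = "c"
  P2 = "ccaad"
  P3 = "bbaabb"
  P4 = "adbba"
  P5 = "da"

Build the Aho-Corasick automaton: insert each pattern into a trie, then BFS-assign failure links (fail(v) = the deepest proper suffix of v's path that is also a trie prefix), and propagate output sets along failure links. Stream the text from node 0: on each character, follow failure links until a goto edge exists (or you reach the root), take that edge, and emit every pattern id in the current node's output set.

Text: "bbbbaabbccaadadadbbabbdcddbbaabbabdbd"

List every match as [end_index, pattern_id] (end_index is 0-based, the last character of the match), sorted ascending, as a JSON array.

Build:
Trie nodes:
  n0 'ε': a→1 b→8 c→3 d→17
  n1 'a': d→2
  n2 'ad': b→14  [P0 ends]
  n3 'c': c→4  [P1 ends]
  n4 'cc': a→5
  n5 'cca': a→6
  n6 'ccaa': d→7
  n7 'ccaad': ·  [P2 ends]
  n8 'b': b→9
  n9 'bb': a→10
  n10 'bba': a→11
  n11 'bbaa': b→12
  n12 'bbaab': b→13
  n13 'bbaabb': ·  [P3 ends]
  n14 'adb': b→15
  n15 'adbb': a→16
  n16 'adbba': ·  [P4 ends]
  n17 'd': a→18
  n18 'da': ·  [P5 ends]

Failure links (BFS by depth):
  n1('a'): parent n0 fail=0; on 'a' 0 → fail=0;  out ∅∪∅=∅
  n3('c'): parent n0 fail=0; on 'c' 0 → fail=0;  out {1}∪∅={1}
  n8('b'): parent n0 fail=0; on 'b' 0 → fail=0;  out ∅∪∅=∅
  n17('d'): parent n0 fail=0; on 'd' 0 → fail=0;  out ∅∪∅=∅
  n2('ad'): parent n1 fail=0; on 'd' 0 → fail=17;  out {0}∪∅={0}
  n4('cc'): parent n3 fail=0; on 'c' 0 → fail=3;  out ∅∪{1}={1}
  n9('bb'): parent n8 fail=0; on 'b' 0 → fail=8;  out ∅∪∅=∅
  n18('da'): parent n17 fail=0; on 'a' 0 → fail=1;  out {5}∪∅={5}
  n5('cca'): parent n4 fail=3; on 'a' 3→0 → fail=1;  out ∅∪∅=∅
  n10('bba'): parent n9 fail=8; on 'a' 8→0 → fail=1;  out ∅∪∅=∅
  n14('adb'): parent n2 fail=17; on 'b' 17→0 → fail=8;  out ∅∪∅=∅
  n6('ccaa'): parent n5 fail=1; on 'a' 1→0 → fail=1;  out ∅∪∅=∅
  n11('bbaa'): parent n10 fail=1; on 'a' 1→0 → fail=1;  out ∅∪∅=∅
  n15('adbb'): parent n14 fail=8; on 'b' 8 → fail=9;  out ∅∪∅=∅
  n7('ccaad'): parent n6 fail=1; on 'd' 1 → fail=2;  out {2}∪{0}={0,2}
  n12('bbaab'): parent n11 fail=1; on 'b' 1→0 → fail=8;  out ∅∪∅=∅
  n16('adbba'): parent n15 fail=9; on 'a' 9 → fail=10;  out {4}∪∅={4}
  n13('bbaabb'): parent n12 fail=8; on 'b' 8 → fail=9;  out {3}∪∅={3}

Scan:
[0] read 'b'  n0⇒n8
[1] read 'b'  n8⇒n9
[2] read 'b'  n9⇒n9 ·f
[3] read 'b'  n9⇒n9 ·f
[4] read 'a'  n9⇒n10
[5] read 'a'  n10⇒n11
[6] read 'b'  n11⇒n12
[7] read 'b'  n12⇒n13  emit P3@[2:7]
[8] read 'c'  n13⇒n3 ·f  emit P1@[8:8]
[9] read 'c'  n3⇒n4  emit P1@[9:9]
[10] read 'a'  n4⇒n5
[11] read 'a'  n5⇒n6
[12] read 'd'  n6⇒n7  emit P0@[11:12],P2@[8:12]
[13] read 'a'  n7⇒n18 ·f  emit P5@[12:13]
[14] read 'd'  n18⇒n2 ·f  emit P0@[13:14]
[15] read 'a'  n2⇒n18 ·f  emit P5@[14:15]
[16] read 'd'  n18⇒n2 ·f  emit P0@[15:16]
[17] read 'b'  n2⇒n14
[18] read 'b'  n14⇒n15
[19] read 'a'  n15⇒n16  emit P4@[15:19]
[20] read 'b'  n16⇒n8 ·f
[21] read 'b'  n8⇒n9
[22] read 'd'  n9⇒n17 ·f
[23] read 'c'  n17⇒n3 ·f  emit P1@[23:23]
[24] read 'd'  n3⇒n17 ·f
[25] read 'd'  n17⇒n17 ·f
[26] read 'b'  n17⇒n8 ·f
[27] read 'b'  n8⇒n9
[28] read 'a'  n9⇒n10
[29] read 'a'  n10⇒n11
[30] read 'b'  n11⇒n12
[31] read 'b'  n12⇒n13  emit P3@[26:31]
[32] read 'a'  n13⇒n10 ·f
[33] read 'b'  n10⇒n8 ·f
[34] read 'd'  n8⇒n17 ·f
[35] read 'b'  n17⇒n8 ·f
[36] read 'd'  n8⇒n17 ·f

Result: [[7,3],[8,1],[9,1],[12,0],[12,2],[13,5],[14,0],[15,5],[16,0],[19,4],[23,1],[31,3]]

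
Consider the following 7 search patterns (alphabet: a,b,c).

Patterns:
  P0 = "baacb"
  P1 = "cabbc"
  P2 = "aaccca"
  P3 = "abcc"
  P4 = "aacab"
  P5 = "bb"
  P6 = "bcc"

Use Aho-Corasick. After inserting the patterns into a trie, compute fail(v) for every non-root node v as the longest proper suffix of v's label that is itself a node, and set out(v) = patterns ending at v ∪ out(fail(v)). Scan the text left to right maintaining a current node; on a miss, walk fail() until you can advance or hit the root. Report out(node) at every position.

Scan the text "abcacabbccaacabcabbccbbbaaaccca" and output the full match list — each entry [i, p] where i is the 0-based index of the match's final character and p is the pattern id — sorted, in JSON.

Build automaton:
Trie (insert patterns):
  n0 'ε': a→11 b→1 c→6
  n1 'b': a→2 b→22 c→23
  n2 'ba': a→3
  n3 'baa': c→4
  n4 'baac': b→5
  n5 'baacb': ·  ←P0
  n6 'c': a→7
  n7 'ca': b→8
  n8 'cab': b→9
  n9 'cabb': c→10
  n10 'cabbc': ·  ←P1
  n11 'a': a→12 b→17
  n12 'aa': c→13
  n13 'aac': a→20 c→14
  n14 'aacc': c→15
  n15 'aaccc': a→16
  n16 'aaccca': ·  ←P2
  n17 'ab': c→18
  n18 'abc': c→19
  n19 'abcc': ·  ←P3
  n20 'aaca': b→21
  n21 'aacab': ·  ←P4
  n22 'bb': ·  ←P5
  n23 'bc': c→24
  n24 'bcc': ·  ←P6

Failure links (BFS by depth):
  n1('b'): parent n0 fail=0; on 'b' 0 → fail=0;  out ∅∪∅=∅
  n6('c'): parent n0 fail=0; on 'c' 0 → fail=0;  out ∅∪∅=∅
  n11('a'): parent n0 fail=0; on 'a' 0 → fail=0;  out ∅∪∅=∅
  n2('ba'): parent n1 fail=0; on 'a' 0 → fail=11;  out ∅∪∅=∅
  n7('ca'): parent n6 fail=0; on 'a' 0 → fail=11;  out ∅∪∅=∅
  n12('aa'): parent n11 fail=0; on 'a' 0 → fail=11;  out ∅∪∅=∅
  n17('ab'): parent n11 fail=0; on 'b' 0 → fail=1;  out ∅∪∅=∅
  n22('bb'): parent n1 fail=0; on 'b' 0 → fail=1;  out {5}∪∅={5}
  n23('bc'): parent n1 fail=0; on 'c' 0 → fail=6;  out ∅∪∅=∅
  n3('baa'): parent n2 fail=11; on 'a' 11 → fail=12;  out ∅∪∅=∅
  n8('cab'): parent n7 fail=11; on 'b' 11 → fail=17;  out ∅∪∅=∅
  n13('aac'): parent n12 fail=11; on 'c' 11→0 → fail=6;  out ∅∪∅=∅
  n18('abc'): parent n17 fail=1; on 'c' 1 → fail=23;  out ∅∪∅=∅
  n24('bcc'): parent n23 fail=6; on 'c' 6→0 → fail=6;  out {6}∪∅={6}
  n4('baac'): parent n3 fail=12; on 'c' 12 → fail=13;  out ∅∪∅=∅
  n9('cabb'): parent n8 fail=17; on 'b' 17→1 → fail=22;  out ∅∪{5}={5}
  n14('aacc'): parent n13 fail=6; on 'c' 6→0 → fail=6;  out ∅∪∅=∅
  n19('abcc'): parent n18 fail=23; on 'c' 23 → fail=24;  out {3}∪{6}={3,6}
  n20('aaca'): parent n13 fail=6; on 'a' 6 → fail=7;  out ∅∪∅=∅
  n5('baacb'): parent n4 fail=13; on 'b' 13→6→0 → fail=1;  out {0}∪∅={0}
  n10('cabbc'): parent n9 fail=22; on 'c' 22→1 → fail=23;  out {1}∪∅={1}
  n15('aaccc'): parent n14 fail=6; on 'c' 6→0 → fail=6;  out ∅∪∅=∅
  n21('aacab'): parent n20 fail=7; on 'b' 7 → fail=8;  out {4}∪∅={4}
  n16('aaccca'): parent n15 fail=6; on 'a' 6 → fail=7;  out {2}∪∅={2}

Run:
[0] read 'a'  n0⇒n11
[1] read 'b'  n11⇒n17
[2] read 'c'  n17⇒n18
[3] read 'a'  n18⇒n7 (fail-walked)
[4] read 'c'  n7⇒n6 (fail-walked)
[5] read 'a'  n6⇒n7
[6] read 'b'  n7⇒n8
[7] read 'b'  n8⇒n9  emit P5@[6:7]
[8] read 'c'  n9⇒n10  emit P1@[4:8]
[9] read 'c'  n10⇒n24 (fail-walked)  emit P6@[7:9]
[10] read 'a'  n24⇒n7 (fail-walked)
[11] read 'a'  n7⇒n12 (fail-walked)
[12] read 'c'  n12⇒n13
[13] read 'a'  n13⇒n20
[14] read 'b'  n20⇒n21  emit P4@[10:14]
[15] read 'c'  n21⇒n18 (fail-walked)
[16] read 'a'  n18⇒n7 (fail-walked)
[17] read 'b'  n7⇒n8
[18] read 'b'  n8⇒n9  emit P5@[17:18]
[19] read 'c'  n9⇒n10  emit P1@[15:19]
[20] read 'c'  n10⇒n24 (fail-walked)  emit P6@[18:20]
[21] read 'b'  n24⇒n1 (fail-walked)
[22] read 'b'  n1⇒n22  emit P5@[21:22]
[23] read 'b'  n22⇒n22 (fail-walked)  emit P5@[22:23]
[24] read 'a'  n22⇒n2 (fail-walked)
[25] read 'a'  n2⇒n3
[26] read 'a'  n3⇒n12 (fail-walked)
[27] read 'c'  n12⇒n13
[28] read 'c'  n13⇒n14
[29] read 'c'  n14⇒n15
[30] read 'a'  n15⇒n16  emit P2@[25:30]

Matches: [[7,5],[8,1],[9,6],[14,4],[18,5],[19,1],[20,6],[22,5],[23,5],[30,2]]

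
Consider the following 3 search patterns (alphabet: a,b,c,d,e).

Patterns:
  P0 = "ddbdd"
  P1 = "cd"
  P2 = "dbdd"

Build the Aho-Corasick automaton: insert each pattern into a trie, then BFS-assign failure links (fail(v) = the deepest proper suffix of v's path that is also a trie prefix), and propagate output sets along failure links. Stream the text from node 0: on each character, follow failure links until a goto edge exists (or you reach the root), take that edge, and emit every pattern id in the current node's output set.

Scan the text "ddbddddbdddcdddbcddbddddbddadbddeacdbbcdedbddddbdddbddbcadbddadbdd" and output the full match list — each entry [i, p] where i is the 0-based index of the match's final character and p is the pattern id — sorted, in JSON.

Build automaton:
Trie (insert patterns):
  n0 'ε': c→6 d→1
  n1 'd': b→8 d→2
  n2 'dd': b→3
  n3 'ddb': d→4
  n4 'ddbd': d→5
  n5 'ddbdd': ·  ←P0
  n6 'c': d→7
  n7 'cd': ·  ←P1
  n8 'db': d→9
  n9 'dbd': d→10
  n10 'dbdd': ·  ←P2

Failure links (BFS by depth):
  fail(1) 'd': from fail(0)=0 chase 'd': 0 ⇒ 0;  out=∅∪out(0)=∅
  fail(6) 'c': from fail(0)=0 chase 'c': 0 ⇒ 0;  out=∅∪out(0)=∅
  fail(2) 'dd': from fail(1)=0 chase 'd': 0 ⇒ 1;  out=∅∪out(1)=∅
  fail(7) 'cd': from fail(6)=0 chase 'd': 0 ⇒ 1;  out={1}∪out(1)={1}
  fail(8) 'db': from fail(1)=0 chase 'b': 0 ⇒ 0;  out=∅∪out(0)=∅
  fail(3) 'ddb': from fail(2)=1 chase 'b': 1 ⇒ 8;  out=∅∪out(8)=∅
  fail(9) 'dbd': from fail(8)=0 chase 'd': 0 ⇒ 1;  out=∅∪out(1)=∅
  fail(4) 'ddbd': from fail(3)=8 chase 'd': 8 ⇒ 9;  out=∅∪out(9)=∅
  fail(10) 'dbdd': from fail(9)=1 chase 'd': 1 ⇒ 2;  out={2}∪out(2)={2}
  fail(5) 'ddbdd': from fail(4)=9 chase 'd': 9 ⇒ 10;  out={0}∪out(10)={0,2}

Text stream:
pos 0 'd': at 1
pos 1 'd': at 2
pos 2 'b': at 3
pos 3 'd': at 4
pos 4 'd': at 5  ** P0@[0:4],P2@[1:4]
pos 5 'd': at 2 (fail-walked)
pos 6 'd': at 2 (fail-walked)
pos 7 'b': at 3
pos 8 'd': at 4
pos 9 'd': at 5  ** P0@[5:9],P2@[6:9]
pos 10 'd': at 2 (fail-walked)
pos 11 'c': at 6 (fail-walked)
pos 12 'd': at 7  ** P1@[11:12]
pos 13 'd': at 2 (fail-walked)
pos 14 'd': at 2 (fail-walked)
pos 15 'b': at 3
pos 16 'c': at 6 (fail-walked)
pos 17 'd': at 7  ** P1@[16:17]
pos 18 'd': at 2 (fail-walked)
pos 19 'b': at 3
pos 20 'd': at 4
pos 21 'd': at 5  ** P0@[17:21],P2@[18:21]
pos 22 'd': at 2 (fail-walked)
pos 23 'd': at 2 (fail-walked)
pos 24 'b': at 3
pos 25 'd': at 4
pos 26 'd': at 5  ** P0@[22:26],P2@[23:26]
pos 27 'a': at 0 (fail-walked)
pos 28 'd': at 1
pos 29 'b': at 8
pos 30 'd': at 9
pos 31 'd': at 10  ** P2@[28:31]
pos 32 'e': at 0 (fail-walked)
pos 33 'a': at 0
pos 34 'c': at 6
pos 35 'd': at 7  ** P1@[34:35]
pos 36 'b': at 8 (fail-walked)
pos 37 'b': at 0 (fail-walked)
pos 38 'c': at 6
pos 39 'd': at 7  ** P1@[38:39]
pos 40 'e': at 0 (fail-walked)
pos 41 'd': at 1
pos 42 'b': at 8
pos 43 'd': at 9
pos 44 'd': at 10  ** P2@[41:44]
pos 45 'd': at 2 (fail-walked)
pos 46 'd': at 2 (fail-walked)
pos 47 'b': at 3
pos 48 'd': at 4
pos 49 'd': at 5  ** P0@[45:49],P2@[46:49]
pos 50 'd': at 2 (fail-walked)
pos 51 'b': at 3
pos 52 'd': at 4
pos 53 'd': at 5  ** P0@[49:53],P2@[50:53]
pos 54 'b': at 3 (fail-walked)
pos 55 'c': at 6 (fail-walked)
pos 56 'a': at 0 (fail-walked)
pos 57 'd': at 1
pos 58 'b': at 8
pos 59 'd': at 9
pos 60 'd': at 10  ** P2@[57:60]
pos 61 'a': at 0 (fail-walked)
pos 62 'd': at 1
pos 63 'b': at 8
pos 64 'd': at 9
pos 65 'd': at 10  ** P2@[62:65]

Matches: [[4,0],[4,2],[9,0],[9,2],[12,1],[17,1],[21,0],[21,2],[26,0],[26,2],[31,2],[35,1],[39,1],[44,2],[49,0],[49,2],[53,0],[53,2],[60,2],[65,2]]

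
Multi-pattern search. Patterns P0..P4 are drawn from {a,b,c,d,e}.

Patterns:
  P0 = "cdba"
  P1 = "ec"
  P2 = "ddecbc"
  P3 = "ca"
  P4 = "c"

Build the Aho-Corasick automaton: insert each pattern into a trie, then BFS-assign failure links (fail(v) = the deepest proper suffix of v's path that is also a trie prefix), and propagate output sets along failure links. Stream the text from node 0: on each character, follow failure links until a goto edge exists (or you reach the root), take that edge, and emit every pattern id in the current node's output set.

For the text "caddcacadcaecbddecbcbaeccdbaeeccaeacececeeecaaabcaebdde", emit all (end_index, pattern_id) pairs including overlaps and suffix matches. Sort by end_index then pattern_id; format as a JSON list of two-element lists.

Build:
Trie (insert patterns):
  n0 'ε': c→1 d→7 e→5
  n1 'c': a→13 d→2  [P4 ends]
  n2 'cd': b→3
  n3 'cdb': a→4
  n4 'cdba': ·  [P0 ends]
  n5 'e': c→6
  n6 'ec': ·  [P1 ends]
  n7 'd': d→8
  n8 'dd': e→9
  n9 'dde': c→10
  n10 'ddec': b→11
  n11 'ddecb': c→12
  n12 'ddecbc': ·  [P2 ends]
  n13 'ca': ·  [P3 ends]

Failure links (BFS by depth):
  n1('c'): parent n0 fail=0; on 'c' 0 → fail=0;  out {4}∪∅={4}
  n5('e'): parent n0 fail=0; on 'e' 0 → fail=0;  out ∅∪∅=∅
  n7('d'): parent n0 fail=0; on 'd' 0 → fail=0;  out ∅∪∅=∅
  n2('cd'): parent n1 fail=0; on 'd' 0 → fail=7;  out ∅∪∅=∅
  n6('ec'): parent n5 fail=0; on 'c' 0 → fail=1;  out {1}∪{4}={1,4}
  n8('dd'): parent n7 fail=0; on 'd' 0 → fail=7;  out ∅∪∅=∅
  n13('ca'): parent n1 fail=0; on 'a' 0 → fail=0;  out {3}∪∅={3}
  n3('cdb'): parent n2 fail=7; on 'b' 7→0 → fail=0;  out ∅∪∅=∅
  n9('dde'): parent n8 fail=7; on 'e' 7→0 → fail=5;  out ∅∪∅=∅
  n4('cdba'): parent n3 fail=0; on 'a' 0 → fail=0;  out {0}∪∅={0}
  n10('ddec'): parent n9 fail=5; on 'c' 5 → fail=6;  out ∅∪{1,4}={1,4}
  n11('ddecb'): parent n10 fail=6; on 'b' 6→1→0 → fail=0;  out ∅∪∅=∅
  n12('ddecbc'): parent n11 fail=0; on 'c' 0 → fail=1;  out {2}∪{4}={2,4}

Scan:
i=0 'c': node 0→1  → match P4@[0:0]
i=1 'a': node 1→13  → match P3@[0:1]
i=2 'd': node 13→7 (via fail)
i=3 'd': node 7→8
i=4 'c': node 8→1 (via fail)  → match P4@[4:4]
i=5 'a': node 1→13  → match P3@[4:5]
i=6 'c': node 13→1 (via fail)  → match P4@[6:6]
i=7 'a': node 1→13  → match P3@[6:7]
i=8 'd': node 13→7 (via fail)
i=9 'c': node 7→1 (via fail)  → match P4@[9:9]
i=10 'a': node 1→13  → match P3@[9:10]
i=11 'e': node 13→5 (via fail)
i=12 'c': node 5→6  → match P1@[11:12],P4@[12:12]
i=13 'b': node 6→0 (via fail)
i=14 'd': node 0→7
i=15 'd': node 7→8
i=16 'e': node 8→9
i=17 'c': node 9→10  → match P1@[16:17],P4@[17:17]
i=18 'b': node 10→11
i=19 'c': node 11→12  → match P2@[14:19],P4@[19:19]
i=20 'b': node 12→0 (via fail)
i=21 'a': node 0→0
i=22 'e': node 0→5
i=23 'c': node 5→6  → match P1@[22:23],P4@[23:23]
i=24 'c': node 6→1 (via fail)  → match P4@[24:24]
i=25 'd': node 1→2
i=26 'b': node 2→3
i=27 'a': node 3→4  → match P0@[24:27]
i=28 'e': node 4→5 (via fail)
i=29 'e': node 5→5 (via fail)
i=30 'c': node 5→6  → match P1@[29:30],P4@[30:30]
i=31 'c': node 6→1 (via fail)  → match P4@[31:31]
i=32 'a': node 1→13  → match P3@[31:32]
i=33 'e': node 13→5 (via fail)
i=34 'a': node 5→0 (via fail)
i=35 'c': node 0→1  → match P4@[35:35]
i=36 'e': node 1→5 (via fail)
i=37 'c': node 5→6  → match P1@[36:37],P4@[37:37]
i=38 'e': node 6→5 (via fail)
i=39 'c': node 5→6  → match P1@[38:39],P4@[39:39]
i=40 'e': node 6→5 (via fail)
i=41 'e': node 5→5 (via fail)
i=42 'e': node 5→5 (via fail)
i=43 'c': node 5→6  → match P1@[42:43],P4@[43:43]
i=44 'a': node 6→13 (via fail)  → match P3@[43:44]
i=45 'a': node 13→0 (via fail)
i=46 'a': node 0→0
i=47 'b': node 0→0
i=48 'c': node 0→1  → match P4@[48:48]
i=49 'a': node 1→13  → match P3@[48:49]
i=50 'e': node 13→5 (via fail)
i=51 'b': node 5→0 (via fail)
i=52 'd': node 0→7
i=53 'd': node 7→8
i=54 'e': node 8→9

Matches: [[0,4],[1,3],[4,4],[5,3],[6,4],[7,3],[9,4],[10,3],[12,1],[12,4],[17,1],[17,4],[19,2],[19,4],[23,1],[23,4],[24,4],[27,0],[30,1],[30,4],[31,4],[32,3],[35,4],[37,1],[37,4],[39,1],[39,4],[43,1],[43,4],[44,3],[48,4],[49,3]]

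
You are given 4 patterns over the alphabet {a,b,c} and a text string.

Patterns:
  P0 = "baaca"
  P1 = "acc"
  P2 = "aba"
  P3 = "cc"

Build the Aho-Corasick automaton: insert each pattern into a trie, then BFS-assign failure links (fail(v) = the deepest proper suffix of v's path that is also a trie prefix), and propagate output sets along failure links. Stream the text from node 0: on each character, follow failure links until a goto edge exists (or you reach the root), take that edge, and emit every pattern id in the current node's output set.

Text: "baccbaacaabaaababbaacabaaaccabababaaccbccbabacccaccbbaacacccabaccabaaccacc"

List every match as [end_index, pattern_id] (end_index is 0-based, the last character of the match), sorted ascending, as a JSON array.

Construct AC machine:
Trie nodes:
  n0 'ε': a→6 b→1 c→11
  n1 'b': a→2
  n2 'ba': a→3
  n3 'baa': c→4
  n4 'baac': a→5
  n5 'baaca': ·  [P0 ends]
  n6 'a': b→9 c→7
  n7 'ac': c→8
  n8 'acc': ·  [P1 ends]
  n9 'ab': a→10
  n10 'aba': ·  [P2 ends]
  n11 'c': c→12
  n12 'cc': ·  [P3 ends]

BFS fail/out derivation:
  n1('b'): parent n0 fail=0; on 'b' 0 → fail=0;  out ∅∪∅=∅
  n6('a'): parent n0 fail=0; on 'a' 0 → fail=0;  out ∅∪∅=∅
  n11('c'): parent n0 fail=0; on 'c' 0 → fail=0;  out ∅∪∅=∅
  n2('ba'): parent n1 fail=0; on 'a' 0 → fail=6;  out ∅∪∅=∅
  n7('ac'): parent n6 fail=0; on 'c' 0 → fail=11;  out ∅∪∅=∅
  n9('ab'): parent n6 fail=0; on 'b' 0 → fail=1;  out ∅∪∅=∅
  n12('cc'): parent n11 fail=0; on 'c' 0 → fail=11;  out {3}∪∅={3}
  n3('baa'): parent n2 fail=6; on 'a' 6→0 → fail=6;  out ∅∪∅=∅
  n8('acc'): parent n7 fail=11; on 'c' 11 → fail=12;  out {1}∪{3}={1,3}
  n10('aba'): parent n9 fail=1; on 'a' 1 → fail=2;  out {2}∪∅={2}
  n4('baac'): parent n3 fail=6; on 'c' 6 → fail=7;  out ∅∪∅=∅
  n5('baaca'): parent n4 fail=7; on 'a' 7→11→0 → fail=6;  out {0}∪∅={0}

Run:
pos 0 'b': at 1
pos 1 'a': at 2
pos 2 'c': at 7 (via fail)
pos 3 'c': at 8  ** P1@[1:3],P3@[2:3]
pos 4 'b': at 1 (via fail)
pos 5 'a': at 2
pos 6 'a': at 3
pos 7 'c': at 4
pos 8 'a': at 5  ** P0@[4:8]
pos 9 'a': at 6 (via fail)
pos 10 'b': at 9
pos 11 'a': at 10  ** P2@[9:11]
pos 12 'a': at 3 (via fail)
pos 13 'a': at 6 (via fail)
pos 14 'b': at 9
pos 15 'a': at 10  ** P2@[13:15]
pos 16 'b': at 9 (via fail)
pos 17 'b': at 1 (via fail)
pos 18 'a': at 2
pos 19 'a': at 3
pos 20 'c': at 4
pos 21 'a': at 5  ** P0@[17:21]
pos 22 'b': at 9 (via fail)
pos 23 'a': at 10  ** P2@[21:23]
pos 24 'a': at 3 (via fail)
pos 25 'a': at 6 (via fail)
pos 26 'c': at 7
pos 27 'c': at 8  ** P1@[25:27],P3@[26:27]
pos 28 'a': at 6 (via fail)
pos 29 'b': at 9
pos 30 'a': at 10  ** P2@[28:30]
pos 31 'b': at 9 (via fail)
pos 32 'a': at 10  ** P2@[30:32]
pos 33 'b': at 9 (via fail)
pos 34 'a': at 10  ** P2@[32:34]
pos 35 'a': at 3 (via fail)
pos 36 'c': at 4
pos 37 'c': at 8 (via fail)  ** P1@[35:37],P3@[36:37]
pos 38 'b': at 1 (via fail)
pos 39 'c': at 11 (via fail)
pos 40 'c': at 12  ** P3@[39:40]
pos 41 'b': at 1 (via fail)
pos 42 'a': at 2
pos 43 'b': at 9 (via fail)
pos 44 'a': at 10  ** P2@[42:44]
pos 45 'c': at 7 (via fail)
pos 46 'c': at 8  ** P1@[44:46],P3@[45:46]
pos 47 'c': at 12 (via fail)  ** P3@[46:47]
pos 48 'a': at 6 (via fail)
pos 49 'c': at 7
pos 50 'c': at 8  ** P1@[48:50],P3@[49:50]
pos 51 'b': at 1 (via fail)
pos 52 'b': at 1 (via fail)
pos 53 'a': at 2
pos 54 'a': at 3
pos 55 'c': at 4
pos 56 'a': at 5  ** P0@[52:56]
pos 57 'c': at 7 (via fail)
pos 58 'c': at 8  ** P1@[56:58],P3@[57:58]
pos 59 'c': at 12 (via fail)  ** P3@[58:59]
pos 60 'a': at 6 (via fail)
pos 61 'b': at 9
pos 62 'a': at 10  ** P2@[60:62]
pos 63 'c': at 7 (via fail)
pos 64 'c': at 8  ** P1@[62:64],P3@[63:64]
pos 65 'a': at 6 (via fail)
pos 66 'b': at 9
pos 67 'a': at 10  ** P2@[65:67]
pos 68 'a': at 3 (via fail)
pos 69 'c': at 4
pos 70 'c': at 8 (via fail)  ** P1@[68:70],P3@[69:70]
pos 71 'a': at 6 (via fail)
pos 72 'c': at 7
pos 73 'c': at 8  ** P1@[71:73],P3@[72:73]

All matches (sorted): [[3,1],[3,3],[8,0],[11,2],[15,2],[21,0],[23,2],[27,1],[27,3],[30,2],[32,2],[34,2],[37,1],[37,3],[40,3],[44,2],[46,1],[46,3],[47,3],[50,1],[50,3],[56,0],[58,1],[58,3],[59,3],[62,2],[64,1],[64,3],[67,2],[70,1],[70,3],[73,1],[73,3]]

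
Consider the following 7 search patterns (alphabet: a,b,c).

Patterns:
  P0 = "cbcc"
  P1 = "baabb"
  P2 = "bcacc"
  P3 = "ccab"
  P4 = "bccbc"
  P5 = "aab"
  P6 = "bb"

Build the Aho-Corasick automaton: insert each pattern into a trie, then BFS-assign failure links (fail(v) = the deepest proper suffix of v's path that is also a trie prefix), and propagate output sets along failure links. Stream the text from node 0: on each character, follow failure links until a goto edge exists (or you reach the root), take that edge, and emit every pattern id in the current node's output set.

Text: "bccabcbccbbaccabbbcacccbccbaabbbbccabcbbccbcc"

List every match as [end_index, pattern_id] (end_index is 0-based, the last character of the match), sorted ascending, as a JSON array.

Build:
Trie nodes:
  n0 'ε': a→20 b→5 c→1
  n1 'c': b→2 c→14
  n2 'cb': c→3
  n3 'cbc': c→4
  n4 'cbcc': ·  ←P0
  n5 'b': a→6 b→23 c→10
  n6 'ba': a→7
  n7 'baa': b→8
  n8 'baab': b→9
  n9 'baabb': ·  ←P1
  n10 'bc': a→11 c→17
  n11 'bca': c→12
  n12 'bcac': c→13
  n13 'bcacc': ·  ←P2
  n14 'cc': a→15
  n15 'cca': b→16
  n16 'ccab': ·  ←P3
  n17 'bcc': b→18
  n18 'bccb': c→19
  n19 'bccbc': ·  ←P4
  n20 'a': a→21
  n21 'aa': b→22
  n22 'aab': ·  ←P5
  n23 'bb': ·  ←P6

Failure links (BFS by depth):
  n1('c'): parent n0 fail=0; on 'c' 0 → fail=0;  out ∅∪∅=∅
  n5('b'): parent n0 fail=0; on 'b' 0 → fail=0;  out ∅∪∅=∅
  n20('a'): parent n0 fail=0; on 'a' 0 → fail=0;  out ∅∪∅=∅
  n2('cb'): parent n1 fail=0; on 'b' 0 → fail=5;  out ∅∪∅=∅
  n6('ba'): parent n5 fail=0; on 'a' 0 → fail=20;  out ∅∪∅=∅
  n10('bc'): parent n5 fail=0; on 'c' 0 → fail=1;  out ∅∪∅=∅
  n14('cc'): parent n1 fail=0; on 'c' 0 → fail=1;  out ∅∪∅=∅
  n21('aa'): parent n20 fail=0; on 'a' 0 → fail=20;  out ∅∪∅=∅
  n23('bb'): parent n5 fail=0; on 'b' 0 → fail=5;  out {6}∪∅={6}
  n3('cbc'): parent n2 fail=5; on 'c' 5 → fail=10;  out ∅∪∅=∅
  n7('baa'): parent n6 fail=20; on 'a' 20 → fail=21;  out ∅∪∅=∅
  n11('bca'): parent n10 fail=1; on 'a' 1→0 → fail=20;  out ∅∪∅=∅
  n15('cca'): parent n14 fail=1; on 'a' 1→0 → fail=20;  out ∅∪∅=∅
  n17('bcc'): parent n10 fail=1; on 'c' 1 → fail=14;  out ∅∪∅=∅
  n22('aab'): parent n21 fail=20; on 'b' 20→0 → fail=5;  out {5}∪∅={5}
  n4('cbcc'): parent n3 fail=10; on 'c' 10 → fail=17;  out {0}∪∅={0}
  n8('baab'): parent n7 fail=21; on 'b' 21 → fail=22;  out ∅∪{5}={5}
  n12('bcac'): parent n11 fail=20; on 'c' 20→0 → fail=1;  out ∅∪∅=∅
  n16('ccab'): parent n15 fail=20; on 'b' 20→0 → fail=5;  out {3}∪∅={3}
  n18('bccb'): parent n17 fail=14; on 'b' 14→1 → fail=2;  out ∅∪∅=∅
  n9('baabb'): parent n8 fail=22; on 'b' 22→5 → fail=23;  out {1}∪{6}={1,6}
  n13('bcacc'): parent n12 fail=1; on 'c' 1 → fail=14;  out {2}∪∅={2}
  n19('bccbc'): parent n18 fail=2; on 'c' 2 → fail=3;  out {4}∪∅={4}

Run:
i=0 'b': node 0→5
i=1 'c': node 5→10
i=2 'c': node 10→17
i=3 'a': node 17→15 (fail-walked)
i=4 'b': node 15→16  emit P3@[1:4]
i=5 'c': node 16→10 (fail-walked)
i=6 'b': node 10→2 (fail-walked)
i=7 'c': node 2→3
i=8 'c': node 3→4  emit P0@[5:8]
i=9 'b': node 4→18 (fail-walked)
i=10 'b': node 18→23 (fail-walked)  emit P6@[9:10]
i=11 'a': node 23→6 (fail-walked)
i=12 'c': node 6→1 (fail-walked)
i=13 'c': node 1→14
i=14 'a': node 14→15
i=15 'b': node 15→16  emit P3@[12:15]
i=16 'b': node 16→23 (fail-walked)  emit P6@[15:16]
i=17 'b': node 23→23 (fail-walked)  emit P6@[16:17]
i=18 'c': node 23→10 (fail-walked)
i=19 'a': node 10→11
i=20 'c': node 11→12
i=21 'c': node 12→13  emit P2@[17:21]
i=22 'c': node 13→14 (fail-walked)
i=23 'b': node 14→2 (fail-walked)
i=24 'c': node 2→3
i=25 'c': node 3→4  emit P0@[22:25]
i=26 'b': node 4→18 (fail-walked)
i=27 'a': node 18→6 (fail-walked)
i=28 'a': node 6→7
i=29 'b': node 7→8  emit P5@[27:29]
i=30 'b': node 8→9  emit P1@[26:30],P6@[29:30]
i=31 'b': node 9→23 (fail-walked)  emit P6@[30:31]
i=32 'b': node 23→23 (fail-walked)  emit P6@[31:32]
i=33 'c': node 23→10 (fail-walked)
i=34 'c': node 10→17
i=35 'a': node 17→15 (fail-walked)
i=36 'b': node 15→16  emit P3@[33:36]
i=37 'c': node 16→10 (fail-walked)
i=38 'b': node 10→2 (fail-walked)
i=39 'b': node 2→23 (fail-walked)  emit P6@[38:39]
i=40 'c': node 23→10 (fail-walked)
i=41 'c': node 10→17
i=42 'b': node 17→18
i=43 'c': node 18→19  emit P4@[39:43]
i=44 'c': node 19→4 (fail-walked)  emit P0@[41:44]

Result: [[4,3],[8,0],[10,6],[15,3],[16,6],[17,6],[21,2],[25,0],[29,5],[30,1],[30,6],[31,6],[32,6],[36,3],[39,6],[43,4],[44,0]]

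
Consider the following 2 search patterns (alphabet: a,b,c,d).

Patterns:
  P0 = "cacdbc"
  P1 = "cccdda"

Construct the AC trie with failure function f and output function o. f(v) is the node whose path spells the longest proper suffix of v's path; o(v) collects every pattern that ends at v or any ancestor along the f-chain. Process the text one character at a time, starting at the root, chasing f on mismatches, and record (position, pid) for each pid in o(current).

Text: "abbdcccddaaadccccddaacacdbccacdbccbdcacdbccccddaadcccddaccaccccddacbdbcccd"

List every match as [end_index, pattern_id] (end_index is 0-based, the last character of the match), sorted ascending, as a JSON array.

Build automaton:
Trie (insert patterns):
  n0 'ε': c→1
  n1 'c': a→2 c→7
  n2 'ca': c→3
  n3 'cac': d→4
  n4 'cacd': b→5
  n5 'cacdb': c→6
  n6 'cacdbc': ·  [P0 ends]
  n7 'cc': c→8
  n8 'ccc': d→9
  n9 'cccd': d→10
  n10 'cccdd': a→11
  n11 'cccdda': ·  [P1 ends]

BFS fail/out derivation:
  n1('c'): parent n0 fail=0; on 'c' 0 → fail=0;  out ∅∪∅=∅
  n2('ca'): parent n1 fail=0; on 'a' 0 → fail=0;  out ∅∪∅=∅
  n7('cc'): parent n1 fail=0; on 'c' 0 → fail=1;  out ∅∪∅=∅
  n3('cac'): parent n2 fail=0; on 'c' 0 → fail=1;  out ∅∪∅=∅
  n8('ccc'): parent n7 fail=1; on 'c' 1 → fail=7;  out ∅∪∅=∅
  n4('cacd'): parent n3 fail=1; on 'd' 1→0 → fail=0;  out ∅∪∅=∅
  n9('cccd'): parent n8 fail=7; on 'd' 7→1→0 → fail=0;  out ∅∪∅=∅
  n5('cacdb'): parent n4 fail=0; on 'b' 0 → fail=0;  out ∅∪∅=∅
  n10('cccdd'): parent n9 fail=0; on 'd' 0 → fail=0;  out ∅∪∅=∅
  n6('cacdbc'): parent n5 fail=0; on 'c' 0 → fail=1;  out {0}∪∅={0}
  n11('cccdda'): parent n10 fail=0; on 'a' 0 → fail=0;  out {1}∪∅={1}

Text stream:
[0] read 'a'  n0⇒n0
[1] read 'b'  n0⇒n0
[2] read 'b'  n0⇒n0
[3] read 'd'  n0⇒n0
[4] read 'c'  n0⇒n1
[5] read 'c'  n1⇒n7
[6] read 'c'  n7⇒n8
[7] read 'd'  n8⇒n9
[8] read 'd'  n9⇒n10
[9] read 'a'  n10⇒n11  ** P1@[4:9]
[10] read 'a'  n11⇒n0 ·f
[11] read 'a'  n0⇒n0
[12] read 'd'  n0⇒n0
[13] read 'c'  n0⇒n1
[14] read 'c'  n1⇒n7
[15] read 'c'  n7⇒n8
[16] read 'c'  n8⇒n8 ·f
[17] read 'd'  n8⇒n9
[18] read 'd'  n9⇒n10
[19] read 'a'  n10⇒n11  ** P1@[14:19]
[20] read 'a'  n11⇒n0 ·f
[21] read 'c'  n0⇒n1
[22] read 'a'  n1⇒n2
[23] read 'c'  n2⇒n3
[24] read 'd'  n3⇒n4
[25] read 'b'  n4⇒n5
[26] read 'c'  n5⇒n6  ** P0@[21:26]
[27] read 'c'  n6⇒n7 ·f
[28] read 'a'  n7⇒n2 ·f
[29] read 'c'  n2⇒n3
[30] read 'd'  n3⇒n4
[31] read 'b'  n4⇒n5
[32] read 'c'  n5⇒n6  ** P0@[27:32]
[33] read 'c'  n6⇒n7 ·f
[34] read 'b'  n7⇒n0 ·f
[35] read 'd'  n0⇒n0
[36] read 'c'  n0⇒n1
[37] read 'a'  n1⇒n2
[38] read 'c'  n2⇒n3
[39] read 'd'  n3⇒n4
[40] read 'b'  n4⇒n5
[41] read 'c'  n5⇒n6  ** P0@[36:41]
[42] read 'c'  n6⇒n7 ·f
[43] read 'c'  n7⇒n8
[44] read 'c'  n8⇒n8 ·f
[45] read 'd'  n8⇒n9
[46] read 'd'  n9⇒n10
[47] read 'a'  n10⇒n11  ** P1@[42:47]
[48] read 'a'  n11⇒n0 ·f
[49] read 'd'  n0⇒n0
[50] read 'c'  n0⇒n1
[51] read 'c'  n1⇒n7
[52] read 'c'  n7⇒n8
[53] read 'd'  n8⇒n9
[54] read 'd'  n9⇒n10
[55] read 'a'  n10⇒n11  ** P1@[50:55]
[56] read 'c'  n11⇒n1 ·f
[57] read 'c'  n1⇒n7
[58] read 'a'  n7⇒n2 ·f
[59] read 'c'  n2⇒n3
[60] read 'c'  n3⇒n7 ·f
[61] read 'c'  n7⇒n8
[62] read 'c'  n8⇒n8 ·f
[63] read 'd'  n8⇒n9
[64] read 'd'  n9⇒n10
[65] read 'a'  n10⇒n11  ** P1@[60:65]
[66] read 'c'  n11⇒n1 ·f
[67] read 'b'  n1⇒n0 ·f
[68] read 'd'  n0⇒n0
[69] read 'b'  n0⇒n0
[70] read 'c'  n0⇒n1
[71] read 'c'  n1⇒n7
[72] read 'c'  n7⇒n8
[73] read 'd'  n8⇒n9

All matches (sorted): [[9,1],[19,1],[26,0],[32,0],[41,0],[47,1],[55,1],[65,1]]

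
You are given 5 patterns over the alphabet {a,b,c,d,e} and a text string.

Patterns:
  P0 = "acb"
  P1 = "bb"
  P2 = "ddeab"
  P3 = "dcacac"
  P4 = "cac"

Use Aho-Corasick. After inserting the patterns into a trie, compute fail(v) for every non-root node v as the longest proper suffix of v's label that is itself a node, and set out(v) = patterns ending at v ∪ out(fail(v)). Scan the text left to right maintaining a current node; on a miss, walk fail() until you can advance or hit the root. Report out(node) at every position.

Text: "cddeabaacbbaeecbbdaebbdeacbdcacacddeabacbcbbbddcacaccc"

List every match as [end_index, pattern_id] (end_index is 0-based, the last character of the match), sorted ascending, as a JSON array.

Construct AC machine:
Trie nodes:
  n0 'ε': a→1 b→4 c→16 d→6
  n1 'a': c→2
  n2 'ac': b→3
  n3 'acb': ·  [P0 ends]
  n4 'b': b→5
  n5 'bb': ·  [P1 ends]
  n6 'd': c→11 d→7
  n7 'dd': e→8
  n8 'dde': a→9
  n9 'ddea': b→10
  n10 'ddeab': ·  [P2 ends]
  n11 'dc': a→12
  n12 'dca': c→13
  n13 'dcac': a→14
  n14 'dcaca': c→15
  n15 'dcacac': ·  [P3 ends]
  n16 'c': a→17
  n17 'ca': c→18
  n18 'cac': ·  [P4 ends]

Failure links (BFS by depth):
  fail(1) 'a': from fail(0)=0 chase 'a': 0 ⇒ 0;  out=∅∪out(0)=∅
  fail(4) 'b': from fail(0)=0 chase 'b': 0 ⇒ 0;  out=∅∪out(0)=∅
  fail(6) 'd': from fail(0)=0 chase 'd': 0 ⇒ 0;  out=∅∪out(0)=∅
  fail(16) 'c': from fail(0)=0 chase 'c': 0 ⇒ 0;  out=∅∪out(0)=∅
  fail(2) 'ac': from fail(1)=0 chase 'c': 0 ⇒ 16;  out=∅∪out(16)=∅
  fail(5) 'bb': from fail(4)=0 chase 'b': 0 ⇒ 4;  out={1}∪out(4)={1}
  fail(7) 'dd': from fail(6)=0 chase 'd': 0 ⇒ 6;  out=∅∪out(6)=∅
  fail(11) 'dc': from fail(6)=0 chase 'c': 0 ⇒ 16;  out=∅∪out(16)=∅
  fail(17) 'ca': from fail(16)=0 chase 'a': 0 ⇒ 1;  out=∅∪out(1)=∅
  fail(3) 'acb': from fail(2)=16 chase 'b': 16→0 ⇒ 4;  out={0}∪out(4)={0}
  fail(8) 'dde': from fail(7)=6 chase 'e': 6→0 ⇒ 0;  out=∅∪out(0)=∅
  fail(12) 'dca': from fail(11)=16 chase 'a': 16 ⇒ 17;  out=∅∪out(17)=∅
  fail(18) 'cac': from fail(17)=1 chase 'c': 1 ⇒ 2;  out={4}∪out(2)={4}
  fail(9) 'ddea': from fail(8)=0 chase 'a': 0 ⇒ 1;  out=∅∪out(1)=∅
  fail(13) 'dcac': from fail(12)=17 chase 'c': 17 ⇒ 18;  out=∅∪out(18)={4}
  fail(10) 'ddeab': from fail(9)=1 chase 'b': 1→0 ⇒ 4;  out={2}∪out(4)={2}
  fail(14) 'dcaca': from fail(13)=18 chase 'a': 18→2→16 ⇒ 17;  out=∅∪out(17)=∅
  fail(15) 'dcacac': from fail(14)=17 chase 'c': 17 ⇒ 18;  out={3}∪out(18)={3,4}

Scan:
pos 0 'c': at 16
pos 1 'd': at 6 ·f
pos 2 'd': at 7
pos 3 'e': at 8
pos 4 'a': at 9
pos 5 'b': at 10  → match P2@[1:5]
pos 6 'a': at 1 ·f
pos 7 'a': at 1 ·f
pos 8 'c': at 2
pos 9 'b': at 3  → match P0@[7:9]
pos 10 'b': at 5 ·f  → match P1@[9:10]
pos 11 'a': at 1 ·f
pos 12 'e': at 0 ·f
pos 13 'e': at 0
pos 14 'c': at 16
pos 15 'b': at 4 ·f
pos 16 'b': at 5  → match P1@[15:16]
pos 17 'd': at 6 ·f
pos 18 'a': at 1 ·f
pos 19 'e': at 0 ·f
pos 20 'b': at 4
pos 21 'b': at 5  → match P1@[20:21]
pos 22 'd': at 6 ·f
pos 23 'e': at 0 ·f
pos 24 'a': at 1
pos 25 'c': at 2
pos 26 'b': at 3  → match P0@[24:26]
pos 27 'd': at 6 ·f
pos 28 'c': at 11
pos 29 'a': at 12
pos 30 'c': at 13  → match P4@[28:30]
pos 31 'a': at 14
pos 32 'c': at 15  → match P3@[27:32],P4@[30:32]
pos 33 'd': at 6 ·f
pos 34 'd': at 7
pos 35 'e': at 8
pos 36 'a': at 9
pos 37 'b': at 10  → match P2@[33:37]
pos 38 'a': at 1 ·f
pos 39 'c': at 2
pos 40 'b': at 3  → match P0@[38:40]
pos 41 'c': at 16 ·f
pos 42 'b': at 4 ·f
pos 43 'b': at 5  → match P1@[42:43]
pos 44 'b': at 5 ·f  → match P1@[43:44]
pos 45 'd': at 6 ·f
pos 46 'd': at 7
pos 47 'c': at 11 ·f
pos 48 'a': at 12
pos 49 'c': at 13  → match P4@[47:49]
pos 50 'a': at 14
pos 51 'c': at 15  → match P3@[46:51],P4@[49:51]
pos 52 'c': at 16 ·f
pos 53 'c': at 16 ·f

Result: [[5,2],[9,0],[10,1],[16,1],[21,1],[26,0],[30,4],[32,3],[32,4],[37,2],[40,0],[43,1],[44,1],[49,4],[51,3],[51,4]]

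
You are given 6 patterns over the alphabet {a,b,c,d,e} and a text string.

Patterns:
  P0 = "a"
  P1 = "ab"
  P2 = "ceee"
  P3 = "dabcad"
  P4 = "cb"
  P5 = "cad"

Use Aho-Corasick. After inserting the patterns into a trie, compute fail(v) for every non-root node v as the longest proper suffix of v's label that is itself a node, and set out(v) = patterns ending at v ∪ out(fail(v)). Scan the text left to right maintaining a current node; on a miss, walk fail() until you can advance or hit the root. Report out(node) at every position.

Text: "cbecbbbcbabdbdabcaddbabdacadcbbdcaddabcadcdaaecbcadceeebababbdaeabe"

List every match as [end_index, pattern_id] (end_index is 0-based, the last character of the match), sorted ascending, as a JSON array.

Build automaton:
Trie nodes:
  0='ε' goto a→1 c→3 d→7
  1='a' goto b→2  ←P0
  2='ab' goto ·  ←P1
  3='c' goto a→14 b→13 e→4
  4='ce' goto e→5
  5='cee' goto e→6
  6='ceee' goto ·  ←P2
  7='d' goto a→8
  8='da' goto b→9
  9='dab' goto c→10
  10='dabc' goto a→11
  11='dabca' goto d→12
  12='dabcad' goto ·  ←P3
  13='cb' goto ·  ←P4
  14='ca' goto d→15
  15='cad' goto ·  ←P5

Failure links (BFS by depth):
  fail(1) 'a': from fail(0)=0 chase 'a': 0 ⇒ 0;  out={0}∪out(0)={0}
  fail(3) 'c': from fail(0)=0 chase 'c': 0 ⇒ 0;  out=∅∪out(0)=∅
  fail(7) 'd': from fail(0)=0 chase 'd': 0 ⇒ 0;  out=∅∪out(0)=∅
  fail(2) 'ab': from fail(1)=0 chase 'b': 0 ⇒ 0;  out={1}∪out(0)={1}
  fail(4) 'ce': from fail(3)=0 chase 'e': 0 ⇒ 0;  out=∅∪out(0)=∅
  fail(8) 'da': from fail(7)=0 chase 'a': 0 ⇒ 1;  out=∅∪out(1)={0}
  fail(13) 'cb': from fail(3)=0 chase 'b': 0 ⇒ 0;  out={4}∪out(0)={4}
  fail(14) 'ca': from fail(3)=0 chase 'a': 0 ⇒ 1;  out=∅∪out(1)={0}
  fail(5) 'cee': from fail(4)=0 chase 'e': 0 ⇒ 0;  out=∅∪out(0)=∅
  fail(9) 'dab': from fail(8)=1 chase 'b': 1 ⇒ 2;  out=∅∪out(2)={1}
  fail(15) 'cad': from fail(14)=1 chase 'd': 1→0 ⇒ 7;  out={5}∪out(7)={5}
  fail(6) 'ceee': from fail(5)=0 chase 'e': 0 ⇒ 0;  out={2}∪out(0)={2}
  fail(10) 'dabc': from fail(9)=2 chase 'c': 2→0 ⇒ 3;  out=∅∪out(3)=∅
  fail(11) 'dabca': from fail(10)=3 chase 'a': 3 ⇒ 14;  out=∅∪out(14)={0}
  fail(12) 'dabcad': from fail(11)=14 chase 'd': 14 ⇒ 15;  out={3}∪out(15)={3,5}

Run:
i=0 'c': node 0→3
i=1 'b': node 3→13  emit P4@[0:1]
i=2 'e': node 13→0 (fail-walked)
i=3 'c': node 0→3
i=4 'b': node 3→13  emit P4@[3:4]
i=5 'b': node 13→0 (fail-walked)
i=6 'b': node 0→0
i=7 'c': node 0→3
i=8 'b': node 3→13  emit P4@[7:8]
i=9 'a': node 13→1 (fail-walked)  emit P0@[9:9]
i=10 'b': node 1→2  emit P1@[9:10]
i=11 'd': node 2→7 (fail-walked)
i=12 'b': node 7→0 (fail-walked)
i=13 'd': node 0→7
i=14 'a': node 7→8  emit P0@[14:14]
i=15 'b': node 8→9  emit P1@[14:15]
i=16 'c': node 9→10
i=17 'a': node 10→11  emit P0@[17:17]
i=18 'd': node 11→12  emit P3@[13:18],P5@[16:18]
i=19 'd': node 12→7 (fail-walked)
i=20 'b': node 7→0 (fail-walked)
i=21 'a': node 0→1  emit P0@[21:21]
i=22 'b': node 1→2  emit P1@[21:22]
i=23 'd': node 2→7 (fail-walked)
i=24 'a': node 7→8  emit P0@[24:24]
i=25 'c': node 8→3 (fail-walked)
i=26 'a': node 3→14  emit P0@[26:26]
i=27 'd': node 14→15  emit P5@[25:27]
i=28 'c': node 15→3 (fail-walked)
i=29 'b': node 3→13  emit P4@[28:29]
i=30 'b': node 13→0 (fail-walked)
i=31 'd': node 0→7
i=32 'c': node 7→3 (fail-walked)
i=33 'a': node 3→14  emit P0@[33:33]
i=34 'd': node 14→15  emit P5@[32:34]
i=35 'd': node 15→7 (fail-walked)
i=36 'a': node 7→8  emit P0@[36:36]
i=37 'b': node 8→9  emit P1@[36:37]
i=38 'c': node 9→10
i=39 'a': node 10→11  emit P0@[39:39]
i=40 'd': node 11→12  emit P3@[35:40],P5@[38:40]
i=41 'c': node 12→3 (fail-walked)
i=42 'd': node 3→7 (fail-walked)
i=43 'a': node 7→8  emit P0@[43:43]
i=44 'a': node 8→1 (fail-walked)  emit P0@[44:44]
i=45 'e': node 1→0 (fail-walked)
i=46 'c': node 0→3
i=47 'b': node 3→13  emit P4@[46:47]
i=48 'c': node 13→3 (fail-walked)
i=49 'a': node 3→14  emit P0@[49:49]
i=50 'd': node 14→15  emit P5@[48:50]
i=51 'c': node 15→3 (fail-walked)
i=52 'e': node 3→4
i=53 'e': node 4→5
i=54 'e': node 5→6  emit P2@[51:54]
i=55 'b': node 6→0 (fail-walked)
i=56 'a': node 0→1  emit P0@[56:56]
i=57 'b': node 1→2  emit P1@[56:57]
i=58 'a': node 2→1 (fail-walked)  emit P0@[58:58]
i=59 'b': node 1→2  emit P1@[58:59]
i=60 'b': node 2→0 (fail-walked)
i=61 'd': node 0→7
i=62 'a': node 7→8  emit P0@[62:62]
i=63 'e': node 8→0 (fail-walked)
i=64 'a': node 0→1  emit P0@[64:64]
i=65 'b': node 1→2  emit P1@[64:65]
i=66 'e': node 2→0 (fail-walked)

Matches: [[1,4],[4,4],[8,4],[9,0],[10,1],[14,0],[15,1],[17,0],[18,3],[18,5],[21,0],[22,1],[24,0],[26,0],[27,5],[29,4],[33,0],[34,5],[36,0],[37,1],[39,0],[40,3],[40,5],[43,0],[44,0],[47,4],[49,0],[50,5],[54,2],[56,0],[57,1],[58,0],[59,1],[62,0],[64,0],[65,1]]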